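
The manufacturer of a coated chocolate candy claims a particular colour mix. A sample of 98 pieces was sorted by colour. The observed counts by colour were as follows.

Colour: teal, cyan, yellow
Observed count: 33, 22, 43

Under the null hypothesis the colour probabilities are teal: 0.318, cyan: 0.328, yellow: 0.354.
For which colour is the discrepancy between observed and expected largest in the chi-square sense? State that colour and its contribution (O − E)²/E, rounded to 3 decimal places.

Expected counts E_i = n·p_i: 98×0.318 = 31.164, 98×0.328 = 32.144, 98×0.354 = 34.692.
teal: (33 − 31.164)²/31.164 = 3.370896/31.164 = 0.1082
cyan: (22 − 32.144)²/32.144 = 102.900736/32.144 = 3.2012
yellow: (43 − 34.692)²/34.692 = 69.022864/34.692 = 1.9896
The largest term is for cyan: 3.201.

cyan, 3.201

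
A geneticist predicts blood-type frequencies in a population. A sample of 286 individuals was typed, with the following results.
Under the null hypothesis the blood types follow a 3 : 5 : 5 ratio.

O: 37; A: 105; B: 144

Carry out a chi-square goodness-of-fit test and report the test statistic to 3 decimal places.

Ratio total = 13. Expected counts: 286×3/13 = 66, 286×5/13 = 110, 286×5/13 = 110.
O: (37 − 66)²/66 = 841/66 = 12.7424
A: (105 − 110)²/110 = 25/110 = 0.2273
B: (144 − 110)²/110 = 1156/110 = 10.5091
Sum = 23.479

23.479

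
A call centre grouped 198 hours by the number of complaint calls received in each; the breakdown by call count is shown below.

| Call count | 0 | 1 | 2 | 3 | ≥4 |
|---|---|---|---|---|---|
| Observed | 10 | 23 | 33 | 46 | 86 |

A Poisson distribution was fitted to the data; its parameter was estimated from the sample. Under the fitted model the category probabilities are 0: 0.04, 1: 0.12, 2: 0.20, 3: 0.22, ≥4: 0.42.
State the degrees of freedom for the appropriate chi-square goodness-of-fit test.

3

There are k = 5 categories and 1 parameter estimated from the data, so df = 5 − 1 − 1 = 3.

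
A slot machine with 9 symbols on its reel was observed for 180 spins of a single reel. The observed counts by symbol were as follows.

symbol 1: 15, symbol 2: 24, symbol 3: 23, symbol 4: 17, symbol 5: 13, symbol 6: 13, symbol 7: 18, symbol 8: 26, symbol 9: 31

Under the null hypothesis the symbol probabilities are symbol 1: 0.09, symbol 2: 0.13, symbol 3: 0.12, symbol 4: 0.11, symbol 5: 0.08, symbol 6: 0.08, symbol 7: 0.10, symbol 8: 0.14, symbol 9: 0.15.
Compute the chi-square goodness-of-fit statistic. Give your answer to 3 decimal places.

Expected counts E_i = n·p_i: 180×0.09 = 16.2, 180×0.13 = 23.4, 180×0.12 = 21.6, 180×0.11 = 19.8, 180×0.08 = 14.4, 180×0.08 = 14.4, 180×0.10 = 18, 180×0.14 = 25.2, 180×0.15 = 27.
cat           O        E   (O−E)²/E
symbol 1     15     16.2     0.0889
symbol 2     24     23.4     0.0154
symbol 3     23     21.6     0.0907
symbol 4     17     19.8     0.3960
symbol 5     13     14.4     0.1361
symbol 6     13     14.4     0.1361
symbol 7     18       18     0.0000
symbol 8     26     25.2     0.0254
symbol 9     31       27     0.5926
Sum = 1.481

1.481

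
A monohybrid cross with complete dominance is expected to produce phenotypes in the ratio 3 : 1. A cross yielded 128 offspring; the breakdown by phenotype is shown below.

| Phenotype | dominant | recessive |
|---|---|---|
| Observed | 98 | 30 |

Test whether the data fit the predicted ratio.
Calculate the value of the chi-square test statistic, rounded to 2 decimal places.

Ratio total = 4. Expected counts: 128×3/4 = 96, 128×1/4 = 32.
cat            O        E   (O−E)²/E
dominant      98       96      0.042
recessive     30       32      0.125
Sum = 0.17

0.17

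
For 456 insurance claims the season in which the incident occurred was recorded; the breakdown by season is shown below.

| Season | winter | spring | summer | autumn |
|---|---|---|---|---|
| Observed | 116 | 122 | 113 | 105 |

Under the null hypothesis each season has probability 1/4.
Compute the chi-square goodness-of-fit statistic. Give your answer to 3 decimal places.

1.316

Expected count for each of the 4 categories: 456/4 = 114.
cat         O        E   (O−E)²/E
winter    116      114     0.0351
spring    122      114     0.5614
summer    113      114     0.0088
autumn    105      114     0.7105
Sum = 1.316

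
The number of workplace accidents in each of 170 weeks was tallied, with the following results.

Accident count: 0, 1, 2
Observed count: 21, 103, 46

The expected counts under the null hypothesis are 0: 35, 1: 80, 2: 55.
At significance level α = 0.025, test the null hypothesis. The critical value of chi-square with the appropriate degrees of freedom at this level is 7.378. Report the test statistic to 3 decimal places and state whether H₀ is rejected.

0: (21 − 35)²/35 = 196/35 = 5.6000
1: (103 − 80)²/80 = 529/80 = 6.6125
2: (46 − 55)²/55 = 81/55 = 1.4727
Sum = 13.685
df = 2. Since 13.685 > 7.378, we reject H₀.

13.685; reject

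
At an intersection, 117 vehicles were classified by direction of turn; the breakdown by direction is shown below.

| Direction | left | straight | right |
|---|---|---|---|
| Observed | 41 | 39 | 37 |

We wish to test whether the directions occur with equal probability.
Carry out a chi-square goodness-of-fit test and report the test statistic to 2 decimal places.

0.21

Expected count for each of the 3 categories: 117/3 = 39.
χ² = (41−39)²/39 + (39−39)²/39 + (37−39)²/39
   = 0.103 + 0.000 + 0.103
Sum = 0.21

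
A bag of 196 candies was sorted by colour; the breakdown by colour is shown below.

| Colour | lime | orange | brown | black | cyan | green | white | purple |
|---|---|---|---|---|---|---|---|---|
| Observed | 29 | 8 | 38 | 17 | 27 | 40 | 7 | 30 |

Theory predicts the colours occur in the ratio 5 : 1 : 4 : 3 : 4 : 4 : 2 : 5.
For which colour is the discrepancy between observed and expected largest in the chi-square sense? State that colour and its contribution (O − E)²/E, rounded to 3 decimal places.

green, 5.143

Ratio total = 28. Expected counts: 196×5/28 = 35, 196×1/28 = 7, 196×4/28 = 28, 196×3/28 = 21, 196×4/28 = 28, 196×4/28 = 28, 196×2/28 = 14, 196×5/28 = 35.
cat         O        E   (O−E)²/E
lime       29       35     1.0286
orange      8        7     0.1429
brown      38       28     3.5714
black      17       21     0.7619
cyan       27       28     0.0357
green      40       28     5.1429
white       7       14     3.5000
purple     30       35     0.7143
The largest term is for green: 5.143.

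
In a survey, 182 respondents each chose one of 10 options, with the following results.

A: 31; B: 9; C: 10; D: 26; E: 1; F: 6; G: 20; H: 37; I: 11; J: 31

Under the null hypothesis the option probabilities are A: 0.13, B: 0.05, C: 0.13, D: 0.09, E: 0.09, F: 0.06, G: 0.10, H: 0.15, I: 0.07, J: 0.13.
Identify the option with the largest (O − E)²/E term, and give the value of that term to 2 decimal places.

Expected counts E_i = n·p_i: 182×0.13 = 23.66, 182×0.05 = 9.1, 182×0.13 = 23.66, 182×0.09 = 16.38, 182×0.09 = 16.38, 182×0.06 = 10.92, 182×0.10 = 18.2, 182×0.15 = 27.3, 182×0.07 = 12.74, 182×0.13 = 23.66.
A: (31 − 23.66)²/23.66 = 53.8756/23.66 = 2.277
B: (9 − 9.1)²/9.1 = 0.01/9.1 = 0.001
C: (10 − 23.66)²/23.66 = 186.5956/23.66 = 7.887
D: (26 − 16.38)²/16.38 = 92.5444/16.38 = 5.650
E: (1 − 16.38)²/16.38 = 236.5444/16.38 = 14.441
F: (6 − 10.92)²/10.92 = 24.2064/10.92 = 2.217
G: (20 − 18.2)²/18.2 = 3.24/18.2 = 0.178
H: (37 − 27.3)²/27.3 = 94.09/27.3 = 3.447
I: (11 − 12.74)²/12.74 = 3.0276/12.74 = 0.238
J: (31 − 23.66)²/23.66 = 53.8756/23.66 = 2.277
The largest term is for E: 14.44.

E, 14.44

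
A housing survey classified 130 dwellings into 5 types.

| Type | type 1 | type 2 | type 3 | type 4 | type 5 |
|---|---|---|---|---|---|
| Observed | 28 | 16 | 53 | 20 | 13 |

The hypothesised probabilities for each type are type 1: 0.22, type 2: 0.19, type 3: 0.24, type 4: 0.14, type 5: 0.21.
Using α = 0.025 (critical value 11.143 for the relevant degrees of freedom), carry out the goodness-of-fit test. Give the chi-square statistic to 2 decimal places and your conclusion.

Expected counts E_i = n·p_i: 130×0.22 = 28.6, 130×0.19 = 24.7, 130×0.24 = 31.2, 130×0.14 = 18.2, 130×0.21 = 27.3.
type 1: (28 − 28.6)²/28.6 = 0.36/28.6 = 0.013
type 2: (16 − 24.7)²/24.7 = 75.69/24.7 = 3.064
type 3: (53 − 31.2)²/31.2 = 475.24/31.2 = 15.232
type 4: (20 − 18.2)²/18.2 = 3.24/18.2 = 0.178
type 5: (13 − 27.3)²/27.3 = 204.49/27.3 = 7.490
Sum = 25.98
df = 4. Since 25.98 > 11.143, we reject H₀.

25.98; reject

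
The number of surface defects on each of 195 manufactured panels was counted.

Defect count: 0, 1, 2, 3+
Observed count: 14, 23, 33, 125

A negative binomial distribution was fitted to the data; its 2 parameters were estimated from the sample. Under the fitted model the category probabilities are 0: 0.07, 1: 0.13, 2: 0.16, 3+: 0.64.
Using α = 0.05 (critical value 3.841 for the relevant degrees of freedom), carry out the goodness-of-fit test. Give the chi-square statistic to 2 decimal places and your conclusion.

Expected counts E_i = n·p_i: 195×0.07 = 13.65, 195×0.13 = 25.35, 195×0.16 = 31.2, 195×0.64 = 124.8.
0: (14 − 13.65)²/13.65 = 0.1225/13.65 = 0.009
1: (23 − 25.35)²/25.35 = 5.5225/25.35 = 0.218
2: (33 − 31.2)²/31.2 = 3.24/31.2 = 0.104
3+: (125 − 124.8)²/124.8 = 0.04/124.8 = 0.000
Sum = 0.33
df = 1. Since 0.33 < 3.841, we do not reject H₀.

0.33; do not reject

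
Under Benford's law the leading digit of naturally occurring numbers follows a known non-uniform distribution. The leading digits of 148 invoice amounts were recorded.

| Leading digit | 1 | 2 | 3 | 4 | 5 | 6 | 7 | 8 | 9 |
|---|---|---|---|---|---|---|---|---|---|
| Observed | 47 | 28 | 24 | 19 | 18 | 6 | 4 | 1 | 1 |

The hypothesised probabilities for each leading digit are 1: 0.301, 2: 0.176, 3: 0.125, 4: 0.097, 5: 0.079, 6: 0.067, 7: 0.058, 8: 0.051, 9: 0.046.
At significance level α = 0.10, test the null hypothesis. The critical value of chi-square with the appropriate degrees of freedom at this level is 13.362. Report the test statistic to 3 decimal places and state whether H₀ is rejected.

21.452; reject

Expected counts E_i = n·p_i: 148×0.301 = 44.548, 148×0.176 = 26.048, 148×0.125 = 18.5, 148×0.097 = 14.356, 148×0.079 = 11.692, 148×0.067 = 9.916, 148×0.058 = 8.584, 148×0.051 = 7.548, 148×0.046 = 6.808.
cat         O        E   (O−E)²/E
1          47   44.548     0.1350
2          28   26.048     0.1463
3          24     18.5     1.6351
4          19   14.356     1.5023
5          18   11.692     3.4033
6           6    9.916     1.5465
7           4    8.584     2.4479
8           1    7.548     5.6805
9           1    6.808     4.9549
Sum = 21.452
df = 8. Since 21.452 > 13.362, we reject H₀.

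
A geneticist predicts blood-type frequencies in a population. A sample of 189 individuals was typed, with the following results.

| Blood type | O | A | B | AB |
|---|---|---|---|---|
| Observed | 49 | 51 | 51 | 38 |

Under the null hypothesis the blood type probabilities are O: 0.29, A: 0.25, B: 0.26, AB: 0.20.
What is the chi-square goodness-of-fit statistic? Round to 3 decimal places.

Expected counts E_i = n·p_i: 189×0.29 = 54.81, 189×0.25 = 47.25, 189×0.26 = 49.14, 189×0.20 = 37.8.
cat         O        E   (O−E)²/E
O          49    54.81     0.6159
A          51    47.25     0.2976
B          51    49.14     0.0704
AB         38     37.8     0.0011
Sum = 0.985

0.985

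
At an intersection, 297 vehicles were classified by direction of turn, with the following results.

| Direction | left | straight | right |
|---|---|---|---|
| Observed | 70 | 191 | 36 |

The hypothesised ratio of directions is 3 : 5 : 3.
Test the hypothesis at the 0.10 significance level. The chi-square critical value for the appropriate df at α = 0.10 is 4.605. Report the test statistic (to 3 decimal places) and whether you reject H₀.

Ratio total = 11. Expected counts: 297×3/11 = 81, 297×5/11 = 135, 297×3/11 = 81.
left: (70 − 81)²/81 = 121/81 = 1.4938
straight: (191 − 135)²/135 = 3136/135 = 23.2296
right: (36 − 81)²/81 = 2025/81 = 25.0000
Sum = 49.723
df = 2. Since 49.723 > 4.605, we reject H₀.

49.723; reject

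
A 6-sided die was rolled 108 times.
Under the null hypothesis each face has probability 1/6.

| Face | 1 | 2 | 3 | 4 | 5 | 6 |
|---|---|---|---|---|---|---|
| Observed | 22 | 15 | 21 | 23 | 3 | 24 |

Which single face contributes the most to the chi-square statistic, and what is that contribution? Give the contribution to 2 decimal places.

Under H₀ each category has probability 1/6, so each expected count is 108/6 = 18.
cat         O        E   (O−E)²/E
1          22       18      0.889
2          15       18      0.500
3          21       18      0.500
4          23       18      1.389
5           3       18     12.500
6          24       18      2.000
The largest term is for 5: 12.50.

5, 12.50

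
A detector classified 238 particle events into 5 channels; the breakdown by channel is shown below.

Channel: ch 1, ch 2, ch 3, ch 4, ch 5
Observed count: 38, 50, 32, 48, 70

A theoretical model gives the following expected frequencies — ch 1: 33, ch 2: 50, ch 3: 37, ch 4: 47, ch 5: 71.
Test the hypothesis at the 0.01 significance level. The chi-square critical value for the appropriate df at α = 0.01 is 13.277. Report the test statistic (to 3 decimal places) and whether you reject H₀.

1.469; do not reject

ch 1: (38 − 33)²/33 = 25/33 = 0.7576
ch 2: (50 − 50)²/50 = 0/50 = 0.0000
ch 3: (32 − 37)²/37 = 25/37 = 0.6757
ch 4: (48 − 47)²/47 = 1/47 = 0.0213
ch 5: (70 − 71)²/71 = 1/71 = 0.0141
Sum = 1.469
df = 4. Since 1.469 < 13.277, we do not reject H₀.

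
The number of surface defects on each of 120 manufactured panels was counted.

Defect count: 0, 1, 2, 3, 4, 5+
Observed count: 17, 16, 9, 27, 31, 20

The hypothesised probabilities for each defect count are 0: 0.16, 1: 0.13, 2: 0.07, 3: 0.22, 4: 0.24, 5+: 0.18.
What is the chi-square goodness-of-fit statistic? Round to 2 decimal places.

0.61

Expected counts E_i = n·p_i: 120×0.16 = 19.2, 120×0.13 = 15.6, 120×0.07 = 8.4, 120×0.22 = 26.4, 120×0.24 = 28.8, 120×0.18 = 21.6.
cat         O        E   (O−E)²/E
0          17     19.2      0.252
1          16     15.6      0.010
2           9      8.4      0.043
3          27     26.4      0.014
4          31     28.8      0.168
5+         20     21.6      0.119
Sum = 0.61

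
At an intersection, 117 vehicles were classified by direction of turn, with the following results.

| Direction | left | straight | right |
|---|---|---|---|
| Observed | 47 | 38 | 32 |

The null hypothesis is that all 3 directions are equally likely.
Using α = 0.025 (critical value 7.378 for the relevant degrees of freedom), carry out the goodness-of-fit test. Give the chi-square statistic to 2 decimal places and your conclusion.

2.92; do not reject

Under H₀ each category has probability 1/3, so each expected count is 117/3 = 39.
left: (47 − 39)²/39 = 64/39 = 1.641
straight: (38 − 39)²/39 = 1/39 = 0.026
right: (32 − 39)²/39 = 49/39 = 1.256
Sum = 2.92
df = 2. Since 2.92 < 7.378, we do not reject H₀.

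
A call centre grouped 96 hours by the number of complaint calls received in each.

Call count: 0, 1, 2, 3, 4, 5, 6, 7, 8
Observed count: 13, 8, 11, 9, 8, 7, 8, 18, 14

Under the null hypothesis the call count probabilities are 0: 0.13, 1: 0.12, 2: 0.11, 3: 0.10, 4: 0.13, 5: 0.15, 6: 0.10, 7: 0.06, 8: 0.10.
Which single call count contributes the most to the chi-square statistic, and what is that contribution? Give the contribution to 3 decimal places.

Expected counts E_i = n·p_i: 96×0.13 = 12.48, 96×0.12 = 11.52, 96×0.11 = 10.56, 96×0.10 = 9.6, 96×0.13 = 12.48, 96×0.15 = 14.4, 96×0.10 = 9.6, 96×0.06 = 5.76, 96×0.10 = 9.6.
0: (13 − 12.48)²/12.48 = 0.2704/12.48 = 0.0217
1: (8 − 11.52)²/11.52 = 12.3904/11.52 = 1.0756
2: (11 − 10.56)²/10.56 = 0.1936/10.56 = 0.0183
3: (9 − 9.6)²/9.6 = 0.36/9.6 = 0.0375
4: (8 − 12.48)²/12.48 = 20.0704/12.48 = 1.6082
5: (7 − 14.4)²/14.4 = 54.76/14.4 = 3.8028
6: (8 − 9.6)²/9.6 = 2.56/9.6 = 0.2667
7: (18 − 5.76)²/5.76 = 149.8176/5.76 = 26.0100
8: (14 − 9.6)²/9.6 = 19.36/9.6 = 2.0167
The largest term is for 7: 26.010.

7, 26.010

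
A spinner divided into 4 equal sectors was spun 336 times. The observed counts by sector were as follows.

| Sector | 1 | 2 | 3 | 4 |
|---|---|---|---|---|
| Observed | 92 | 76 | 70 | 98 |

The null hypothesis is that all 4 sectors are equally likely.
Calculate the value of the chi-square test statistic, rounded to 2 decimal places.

Expected count for each of the 4 categories: 336/4 = 84.
1: (92 − 84)²/84 = 64/84 = 0.762
2: (76 − 84)²/84 = 64/84 = 0.762
3: (70 − 84)²/84 = 196/84 = 2.333
4: (98 − 84)²/84 = 196/84 = 2.333
Sum = 6.19

6.19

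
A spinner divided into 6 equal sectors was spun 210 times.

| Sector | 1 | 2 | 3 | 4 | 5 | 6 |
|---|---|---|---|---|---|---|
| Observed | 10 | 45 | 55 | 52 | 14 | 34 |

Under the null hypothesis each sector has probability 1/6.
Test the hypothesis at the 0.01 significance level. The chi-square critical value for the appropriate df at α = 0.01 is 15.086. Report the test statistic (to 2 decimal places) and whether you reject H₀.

Expected count for each of the 6 categories: 210/6 = 35.
1: (10 − 35)²/35 = 625/35 = 17.857
2: (45 − 35)²/35 = 100/35 = 2.857
3: (55 − 35)²/35 = 400/35 = 11.429
4: (52 − 35)²/35 = 289/35 = 8.257
5: (14 − 35)²/35 = 441/35 = 12.600
6: (34 − 35)²/35 = 1/35 = 0.029
Sum = 53.03
df = 5. Since 53.03 > 15.086, we reject H₀.

53.03; reject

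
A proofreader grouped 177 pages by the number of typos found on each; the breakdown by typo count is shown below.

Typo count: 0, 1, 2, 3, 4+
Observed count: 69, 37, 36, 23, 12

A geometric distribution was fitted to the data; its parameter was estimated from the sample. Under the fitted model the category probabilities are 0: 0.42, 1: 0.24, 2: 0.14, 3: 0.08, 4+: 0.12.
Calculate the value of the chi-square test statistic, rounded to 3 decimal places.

15.709

Expected counts E_i = n·p_i: 177×0.42 = 74.34, 177×0.24 = 42.48, 177×0.14 = 24.78, 177×0.08 = 14.16, 177×0.12 = 21.24.
cat         O        E   (O−E)²/E
0          69    74.34     0.3836
1          37    42.48     0.7069
2          36    24.78     5.0802
3          23    14.16     5.5188
4+         12    21.24     4.0197
Sum = 15.709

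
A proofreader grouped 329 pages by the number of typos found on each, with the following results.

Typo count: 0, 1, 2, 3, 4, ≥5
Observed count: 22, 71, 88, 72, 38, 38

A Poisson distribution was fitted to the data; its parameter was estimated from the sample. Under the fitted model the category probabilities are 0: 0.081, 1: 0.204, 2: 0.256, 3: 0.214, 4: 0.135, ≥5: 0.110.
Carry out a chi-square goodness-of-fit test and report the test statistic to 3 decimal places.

Expected counts E_i = n·p_i: 329×0.081 = 26.649, 329×0.204 = 67.116, 329×0.256 = 84.224, 329×0.214 = 70.406, 329×0.135 = 44.415, 329×0.110 = 36.19.
0: (22 − 26.649)²/26.649 = 21.613201/26.649 = 0.8110
1: (71 − 67.116)²/67.116 = 15.085456/67.116 = 0.2248
2: (88 − 84.224)²/84.224 = 14.258176/84.224 = 0.1693
3: (72 − 70.406)²/70.406 = 2.540836/70.406 = 0.0361
4: (38 − 44.415)²/44.415 = 41.152225/44.415 = 0.9265
≥5: (38 − 36.19)²/36.19 = 3.2761/36.19 = 0.0905
Sum = 2.258

2.258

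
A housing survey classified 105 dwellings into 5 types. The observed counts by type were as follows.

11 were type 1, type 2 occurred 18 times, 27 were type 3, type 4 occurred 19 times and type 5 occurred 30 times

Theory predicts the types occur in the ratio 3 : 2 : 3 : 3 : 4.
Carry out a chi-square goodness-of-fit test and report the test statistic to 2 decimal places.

7.95

Ratio total = 15. Expected counts: 105×3/15 = 21, 105×2/15 = 14, 105×3/15 = 21, 105×3/15 = 21, 105×4/15 = 28.
cat         O        E   (O−E)²/E
type 1     11       21      4.762
type 2     18       14      1.143
type 3     27       21      1.714
type 4     19       21      0.190
type 5     30       28      0.143
Sum = 7.95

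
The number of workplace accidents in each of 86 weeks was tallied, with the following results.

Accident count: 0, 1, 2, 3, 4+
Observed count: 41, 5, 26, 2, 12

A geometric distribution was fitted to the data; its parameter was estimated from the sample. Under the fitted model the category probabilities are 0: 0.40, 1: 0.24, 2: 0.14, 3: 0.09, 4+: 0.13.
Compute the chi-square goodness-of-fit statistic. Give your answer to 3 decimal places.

33.621

Expected counts E_i = n·p_i: 86×0.40 = 34.4, 86×0.24 = 20.64, 86×0.14 = 12.04, 86×0.09 = 7.74, 86×0.13 = 11.18.
cat         O        E   (O−E)²/E
0          41     34.4     1.2663
1           5    20.64    11.8512
2          26    12.04    16.1862
3           2     7.74     4.2568
4+         12    11.18     0.0601
Sum = 33.621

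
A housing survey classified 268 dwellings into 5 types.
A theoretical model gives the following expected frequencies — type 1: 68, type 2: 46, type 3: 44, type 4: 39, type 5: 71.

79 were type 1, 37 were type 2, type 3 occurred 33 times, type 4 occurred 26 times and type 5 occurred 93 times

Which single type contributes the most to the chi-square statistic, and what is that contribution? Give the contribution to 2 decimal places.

χ² = (79−68)²/68 + (37−46)²/46 + (33−44)²/44 + (26−39)²/39 + (93−71)²/71
   = 1.779 + 1.761 + 2.750 + 4.333 + 6.817
The largest term is for type 5: 6.82.

type 5, 6.82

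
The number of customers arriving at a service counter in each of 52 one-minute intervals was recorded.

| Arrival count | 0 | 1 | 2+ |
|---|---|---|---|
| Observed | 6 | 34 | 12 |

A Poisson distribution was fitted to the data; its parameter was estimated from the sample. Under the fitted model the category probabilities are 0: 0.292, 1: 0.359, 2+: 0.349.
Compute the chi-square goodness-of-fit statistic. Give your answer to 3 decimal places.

Expected counts E_i = n·p_i: 52×0.292 = 15.184, 52×0.359 = 18.668, 52×0.349 = 18.148.
χ² = (6−15.184)²/15.184 + (34−18.668)²/18.668 + (12−18.148)²/18.148
   = 5.5549 + 12.5921 + 2.0828
Sum = 20.230

20.230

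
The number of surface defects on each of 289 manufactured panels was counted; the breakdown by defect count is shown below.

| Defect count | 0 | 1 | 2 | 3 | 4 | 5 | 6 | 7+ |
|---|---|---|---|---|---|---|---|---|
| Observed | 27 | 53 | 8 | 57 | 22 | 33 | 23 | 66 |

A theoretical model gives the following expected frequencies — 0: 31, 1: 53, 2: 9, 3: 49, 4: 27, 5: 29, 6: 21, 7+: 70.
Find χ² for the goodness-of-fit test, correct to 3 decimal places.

χ² = (27−31)²/31 + (53−53)²/53 + (8−9)²/9 + (57−49)²/49 + (22−27)²/27 + (33−29)²/29 + (23−21)²/21 + (66−70)²/70
   = 0.5161 + 0.0000 + 0.1111 + 1.3061 + 0.9259 + 0.5517 + 0.1905 + 0.2286
Sum = 3.830

3.830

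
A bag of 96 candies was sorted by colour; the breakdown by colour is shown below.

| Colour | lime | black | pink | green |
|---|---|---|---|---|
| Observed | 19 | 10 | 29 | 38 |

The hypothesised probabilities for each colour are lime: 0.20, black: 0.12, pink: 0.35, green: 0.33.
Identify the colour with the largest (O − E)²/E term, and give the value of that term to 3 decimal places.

green, 1.261

Expected counts E_i = n·p_i: 96×0.20 = 19.2, 96×0.12 = 11.52, 96×0.35 = 33.6, 96×0.33 = 31.68.
cat         O        E   (O−E)²/E
lime       19     19.2     0.0021
black      10    11.52     0.2006
pink       29     33.6     0.6298
green      38    31.68     1.2608
The largest term is for green: 1.261.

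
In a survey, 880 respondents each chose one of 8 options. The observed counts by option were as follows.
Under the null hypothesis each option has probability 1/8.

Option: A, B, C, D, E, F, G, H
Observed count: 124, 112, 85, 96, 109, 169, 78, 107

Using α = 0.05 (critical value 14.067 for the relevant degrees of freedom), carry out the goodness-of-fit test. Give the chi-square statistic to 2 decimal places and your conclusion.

Expected count for each of the 8 categories: 880/8 = 110.
A: (124 − 110)²/110 = 196/110 = 1.782
B: (112 − 110)²/110 = 4/110 = 0.036
C: (85 − 110)²/110 = 625/110 = 5.682
D: (96 − 110)²/110 = 196/110 = 1.782
E: (109 − 110)²/110 = 1/110 = 0.009
F: (169 − 110)²/110 = 3481/110 = 31.645
G: (78 − 110)²/110 = 1024/110 = 9.309
H: (107 − 110)²/110 = 9/110 = 0.082
Sum = 50.33
df = 7. Since 50.33 > 14.067, we reject H₀.

50.33; reject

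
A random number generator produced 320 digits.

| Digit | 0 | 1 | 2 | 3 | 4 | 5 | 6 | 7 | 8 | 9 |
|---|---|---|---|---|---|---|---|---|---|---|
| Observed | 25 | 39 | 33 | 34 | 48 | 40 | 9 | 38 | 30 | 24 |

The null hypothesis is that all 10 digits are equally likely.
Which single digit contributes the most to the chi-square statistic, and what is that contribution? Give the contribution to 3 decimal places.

6, 16.531

Expected count for each of the 10 categories: 320/10 = 32.
χ² = (25−32)²/32 + (39−32)²/32 + (33−32)²/32 + (34−32)²/32 + (48−32)²/32 + (40−32)²/32 + (9−32)²/32 + (38−32)²/32 + (30−32)²/32 + (24−32)²/32
   = 1.5313 + 1.5313 + 0.0313 + 0.1250 + 8.0000 + 2.0000 + 16.5313 + 1.1250 + 0.1250 + 2.0000
The largest term is for 6: 16.531.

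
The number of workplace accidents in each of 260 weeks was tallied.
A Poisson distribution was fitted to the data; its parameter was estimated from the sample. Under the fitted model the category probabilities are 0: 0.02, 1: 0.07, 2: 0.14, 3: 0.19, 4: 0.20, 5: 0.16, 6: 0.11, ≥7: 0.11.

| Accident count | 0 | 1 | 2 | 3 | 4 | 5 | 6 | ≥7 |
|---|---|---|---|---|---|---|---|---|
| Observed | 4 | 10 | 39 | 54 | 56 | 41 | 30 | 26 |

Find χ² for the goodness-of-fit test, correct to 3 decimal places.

Expected counts E_i = n·p_i: 260×0.02 = 5.2, 260×0.07 = 18.2, 260×0.14 = 36.4, 260×0.19 = 49.4, 260×0.20 = 52, 260×0.16 = 41.6, 260×0.11 = 28.6, 260×0.11 = 28.6.
χ² = (4−5.2)²/5.2 + (10−18.2)²/18.2 + (39−36.4)²/36.4 + (54−49.4)²/49.4 + (56−52)²/52 + (41−41.6)²/41.6 + (30−28.6)²/28.6 + (26−28.6)²/28.6
   = 0.2769 + 3.6945 + 0.1857 + 0.4283 + 0.3077 + 0.0087 + 0.0685 + 0.2364
Sum = 5.207

5.207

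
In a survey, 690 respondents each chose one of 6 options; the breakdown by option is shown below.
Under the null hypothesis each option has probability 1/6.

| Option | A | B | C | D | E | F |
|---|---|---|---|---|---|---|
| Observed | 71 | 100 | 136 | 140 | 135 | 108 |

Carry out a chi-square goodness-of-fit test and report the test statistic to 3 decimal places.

Expected count for each of the 6 categories: 690/6 = 115.
χ² = (71−115)²/115 + (100−115)²/115 + (136−115)²/115 + (140−115)²/115 + (135−115)²/115 + (108−115)²/115
   = 16.8348 + 1.9565 + 3.8348 + 5.4348 + 3.4783 + 0.4261
Sum = 31.965

31.965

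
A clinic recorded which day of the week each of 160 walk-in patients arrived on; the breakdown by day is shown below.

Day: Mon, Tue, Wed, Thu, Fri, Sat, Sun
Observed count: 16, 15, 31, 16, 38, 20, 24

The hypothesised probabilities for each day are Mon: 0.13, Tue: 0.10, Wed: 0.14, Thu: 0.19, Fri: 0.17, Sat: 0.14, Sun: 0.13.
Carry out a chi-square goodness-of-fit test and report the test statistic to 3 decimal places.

16.331

Expected counts E_i = n·p_i: 160×0.13 = 20.8, 160×0.10 = 16, 160×0.14 = 22.4, 160×0.19 = 30.4, 160×0.17 = 27.2, 160×0.14 = 22.4, 160×0.13 = 20.8.
χ² = (16−20.8)²/20.8 + (15−16)²/16 + (31−22.4)²/22.4 + (16−30.4)²/30.4 + (38−27.2)²/27.2 + (20−22.4)²/22.4 + (24−20.8)²/20.8
   = 1.1077 + 0.0625 + 3.3018 + 6.8211 + 4.2882 + 0.2571 + 0.4923
Sum = 16.331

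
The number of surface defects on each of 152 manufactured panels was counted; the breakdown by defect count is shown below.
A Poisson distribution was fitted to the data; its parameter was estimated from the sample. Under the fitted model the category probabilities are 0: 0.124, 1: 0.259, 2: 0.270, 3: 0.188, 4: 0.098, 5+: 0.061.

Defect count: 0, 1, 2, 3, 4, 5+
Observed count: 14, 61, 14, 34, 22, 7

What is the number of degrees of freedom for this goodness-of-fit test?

4

There are k = 6 categories and 1 parameter estimated from the data, so df = 6 − 1 − 1 = 4.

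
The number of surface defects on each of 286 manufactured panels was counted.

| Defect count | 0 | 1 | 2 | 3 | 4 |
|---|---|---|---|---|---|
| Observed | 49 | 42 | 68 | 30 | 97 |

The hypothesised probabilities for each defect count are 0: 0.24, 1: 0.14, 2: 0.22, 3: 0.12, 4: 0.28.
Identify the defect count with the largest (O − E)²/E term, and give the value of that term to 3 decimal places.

Expected counts E_i = n·p_i: 286×0.24 = 68.64, 286×0.14 = 40.04, 286×0.22 = 62.92, 286×0.12 = 34.32, 286×0.28 = 80.08.
0: (49 − 68.64)²/68.64 = 385.7296/68.64 = 5.6196
1: (42 − 40.04)²/40.04 = 3.8416/40.04 = 0.0959
2: (68 − 62.92)²/62.92 = 25.8064/62.92 = 0.4101
3: (30 − 34.32)²/34.32 = 18.6624/34.32 = 0.5438
4: (97 − 80.08)²/80.08 = 286.2864/80.08 = 3.5750
The largest term is for 0: 5.620.

0, 5.620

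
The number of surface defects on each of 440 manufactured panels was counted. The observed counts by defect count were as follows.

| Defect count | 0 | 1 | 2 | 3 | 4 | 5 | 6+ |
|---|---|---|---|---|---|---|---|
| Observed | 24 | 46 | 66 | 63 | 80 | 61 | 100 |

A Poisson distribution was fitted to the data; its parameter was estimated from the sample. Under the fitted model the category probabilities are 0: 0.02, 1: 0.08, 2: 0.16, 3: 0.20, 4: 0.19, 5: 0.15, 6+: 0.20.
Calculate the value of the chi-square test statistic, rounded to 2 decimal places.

Expected counts E_i = n·p_i: 440×0.02 = 8.8, 440×0.08 = 35.2, 440×0.16 = 70.4, 440×0.20 = 88, 440×0.19 = 83.6, 440×0.15 = 66, 440×0.20 = 88.
cat         O        E   (O−E)²/E
0          24      8.8     26.255
1          46     35.2      3.314
2          66     70.4      0.275
3          63       88      7.102
4          80     83.6      0.155
5          61       66      0.379
6+        100       88      1.636
Sum = 39.12

39.12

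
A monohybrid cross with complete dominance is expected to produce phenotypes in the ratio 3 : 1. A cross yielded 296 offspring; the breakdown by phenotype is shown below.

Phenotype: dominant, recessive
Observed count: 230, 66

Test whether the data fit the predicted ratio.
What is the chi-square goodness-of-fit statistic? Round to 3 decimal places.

1.153

Ratio total = 4. Expected counts: 296×3/4 = 222, 296×1/4 = 74.
dominant: (230 − 222)²/222 = 64/222 = 0.2883
recessive: (66 − 74)²/74 = 64/74 = 0.8649
Sum = 1.153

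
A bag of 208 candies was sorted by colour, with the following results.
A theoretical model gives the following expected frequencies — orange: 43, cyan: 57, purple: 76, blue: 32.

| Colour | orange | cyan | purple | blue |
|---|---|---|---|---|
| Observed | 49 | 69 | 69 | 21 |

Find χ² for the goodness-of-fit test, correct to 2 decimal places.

cat         O        E   (O−E)²/E
orange     49       43      0.837
cyan       69       57      2.526
purple     69       76      0.645
blue       21       32      3.781
Sum = 7.79

7.79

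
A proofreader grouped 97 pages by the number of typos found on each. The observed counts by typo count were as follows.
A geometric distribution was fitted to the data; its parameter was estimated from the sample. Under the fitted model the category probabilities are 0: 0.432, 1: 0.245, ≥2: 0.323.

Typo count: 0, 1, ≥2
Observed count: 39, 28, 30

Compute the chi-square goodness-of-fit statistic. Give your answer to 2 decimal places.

Expected counts E_i = n·p_i: 97×0.432 = 41.904, 97×0.245 = 23.765, 97×0.323 = 31.331.
0: (39 − 41.904)²/41.904 = 8.433216/41.904 = 0.201
1: (28 − 23.765)²/23.765 = 17.935225/23.765 = 0.755
≥2: (30 − 31.331)²/31.331 = 1.771561/31.331 = 0.057
Sum = 1.01

1.01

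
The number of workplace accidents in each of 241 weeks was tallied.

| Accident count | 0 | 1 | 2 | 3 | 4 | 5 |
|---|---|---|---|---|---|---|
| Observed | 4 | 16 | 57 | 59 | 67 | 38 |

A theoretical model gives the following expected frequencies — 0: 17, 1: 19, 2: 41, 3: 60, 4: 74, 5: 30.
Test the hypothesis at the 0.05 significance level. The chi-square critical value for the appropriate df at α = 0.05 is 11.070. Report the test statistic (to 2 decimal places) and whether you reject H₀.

19.47; reject

cat         O        E   (O−E)²/E
0           4       17      9.941
1          16       19      0.474
2          57       41      6.244
3          59       60      0.017
4          67       74      0.662
5          38       30      2.133
Sum = 19.47
df = 5. Since 19.47 > 11.070, we reject H₀.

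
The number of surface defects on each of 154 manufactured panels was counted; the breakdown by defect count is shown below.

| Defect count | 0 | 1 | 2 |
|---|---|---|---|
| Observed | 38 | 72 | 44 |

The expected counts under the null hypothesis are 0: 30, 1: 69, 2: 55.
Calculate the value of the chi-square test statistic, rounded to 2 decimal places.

cat         O        E   (O−E)²/E
0          38       30      2.133
1          72       69      0.130
2          44       55      2.200
Sum = 4.46

4.46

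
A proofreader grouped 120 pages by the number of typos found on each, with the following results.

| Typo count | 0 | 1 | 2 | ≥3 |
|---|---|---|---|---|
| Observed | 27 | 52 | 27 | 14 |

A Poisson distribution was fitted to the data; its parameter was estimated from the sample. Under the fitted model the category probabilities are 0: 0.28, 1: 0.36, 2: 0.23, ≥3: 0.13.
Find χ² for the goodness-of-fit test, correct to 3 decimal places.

Expected counts E_i = n·p_i: 120×0.28 = 33.6, 120×0.36 = 43.2, 120×0.23 = 27.6, 120×0.13 = 15.6.
0: (27 − 33.6)²/33.6 = 43.56/33.6 = 1.2964
1: (52 − 43.2)²/43.2 = 77.44/43.2 = 1.7926
2: (27 − 27.6)²/27.6 = 0.36/27.6 = 0.0130
≥3: (14 − 15.6)²/15.6 = 2.56/15.6 = 0.1641
Sum = 3.266

3.266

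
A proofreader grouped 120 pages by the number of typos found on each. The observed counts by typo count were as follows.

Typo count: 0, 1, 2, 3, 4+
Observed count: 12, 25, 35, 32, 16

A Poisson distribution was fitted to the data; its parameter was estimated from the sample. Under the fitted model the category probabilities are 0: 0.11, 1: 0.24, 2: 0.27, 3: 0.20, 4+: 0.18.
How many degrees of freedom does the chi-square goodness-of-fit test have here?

3

There are k = 5 categories and 1 parameter estimated from the data, so df = 5 − 1 − 1 = 3.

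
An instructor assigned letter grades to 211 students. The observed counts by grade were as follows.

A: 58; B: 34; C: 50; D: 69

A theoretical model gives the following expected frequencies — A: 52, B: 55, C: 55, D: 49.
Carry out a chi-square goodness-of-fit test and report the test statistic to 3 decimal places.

χ² = (58−52)²/52 + (34−55)²/55 + (50−55)²/55 + (69−49)²/49
   = 0.6923 + 8.0182 + 0.4545 + 8.1633
Sum = 17.328

17.328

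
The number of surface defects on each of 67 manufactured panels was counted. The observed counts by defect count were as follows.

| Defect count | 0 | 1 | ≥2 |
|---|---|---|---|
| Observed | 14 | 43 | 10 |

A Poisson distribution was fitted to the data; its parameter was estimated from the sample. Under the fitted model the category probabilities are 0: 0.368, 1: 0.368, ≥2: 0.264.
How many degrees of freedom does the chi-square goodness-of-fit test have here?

1

There are k = 3 categories and 1 parameter estimated from the data, so df = 3 − 1 − 1 = 1.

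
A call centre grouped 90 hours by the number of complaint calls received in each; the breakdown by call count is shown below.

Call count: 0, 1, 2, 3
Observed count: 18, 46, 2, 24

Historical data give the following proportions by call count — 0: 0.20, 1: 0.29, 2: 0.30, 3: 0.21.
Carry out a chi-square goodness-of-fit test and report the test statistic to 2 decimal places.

39.70

Expected counts E_i = n·p_i: 90×0.20 = 18, 90×0.29 = 26.1, 90×0.30 = 27, 90×0.21 = 18.9.
χ² = (18−18)²/18 + (46−26.1)²/26.1 + (2−27)²/27 + (24−18.9)²/18.9
   = 0.000 + 15.173 + 23.148 + 1.376
Sum = 39.70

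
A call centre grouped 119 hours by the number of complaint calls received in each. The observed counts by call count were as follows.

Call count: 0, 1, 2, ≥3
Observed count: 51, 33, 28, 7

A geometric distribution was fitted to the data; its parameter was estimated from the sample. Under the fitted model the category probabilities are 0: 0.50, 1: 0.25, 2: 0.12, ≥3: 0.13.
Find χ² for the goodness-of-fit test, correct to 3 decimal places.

19.389

Expected counts E_i = n·p_i: 119×0.50 = 59.5, 119×0.25 = 29.75, 119×0.12 = 14.28, 119×0.13 = 15.47.
χ² = (51−59.5)²/59.5 + (33−29.75)²/29.75 + (28−14.28)²/14.28 + (7−15.47)²/15.47
   = 1.2143 + 0.3550 + 13.1820 + 4.6374
Sum = 19.389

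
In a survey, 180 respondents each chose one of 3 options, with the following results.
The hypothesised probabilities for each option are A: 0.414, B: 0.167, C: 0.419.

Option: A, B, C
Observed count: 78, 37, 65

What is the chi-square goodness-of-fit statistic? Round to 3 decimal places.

Expected counts E_i = n·p_i: 180×0.414 = 74.52, 180×0.167 = 30.06, 180×0.419 = 75.42.
χ² = (78−74.52)²/74.52 + (37−30.06)²/30.06 + (65−75.42)²/75.42
   = 0.1625 + 1.6022 + 1.4396
Sum = 3.204

3.204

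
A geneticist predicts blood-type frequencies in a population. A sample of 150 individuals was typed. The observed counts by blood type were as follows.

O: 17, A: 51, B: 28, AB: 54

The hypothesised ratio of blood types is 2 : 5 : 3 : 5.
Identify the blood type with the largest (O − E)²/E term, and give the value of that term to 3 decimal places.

O, 0.450

Ratio total = 15. Expected counts: 150×2/15 = 20, 150×5/15 = 50, 150×3/15 = 30, 150×5/15 = 50.
cat         O        E   (O−E)²/E
O          17       20     0.4500
A          51       50     0.0200
B          28       30     0.1333
AB         54       50     0.3200
The largest term is for O: 0.450.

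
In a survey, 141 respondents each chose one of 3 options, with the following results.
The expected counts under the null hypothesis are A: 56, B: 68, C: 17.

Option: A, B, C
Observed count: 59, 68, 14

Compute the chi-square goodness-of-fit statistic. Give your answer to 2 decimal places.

0.69

A: (59 − 56)²/56 = 9/56 = 0.161
B: (68 − 68)²/68 = 0/68 = 0.000
C: (14 − 17)²/17 = 9/17 = 0.529
Sum = 0.69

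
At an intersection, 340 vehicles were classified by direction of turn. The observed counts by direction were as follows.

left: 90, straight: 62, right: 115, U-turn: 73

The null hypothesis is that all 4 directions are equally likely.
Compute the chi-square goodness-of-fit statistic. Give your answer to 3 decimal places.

Under H₀ each category has probability 1/4, so each expected count is 340/4 = 85.
cat           O        E   (O−E)²/E
left         90       85     0.2941
straight     62       85     6.2235
right       115       85    10.5882
U-turn       73       85     1.6941
Sum = 18.800

18.800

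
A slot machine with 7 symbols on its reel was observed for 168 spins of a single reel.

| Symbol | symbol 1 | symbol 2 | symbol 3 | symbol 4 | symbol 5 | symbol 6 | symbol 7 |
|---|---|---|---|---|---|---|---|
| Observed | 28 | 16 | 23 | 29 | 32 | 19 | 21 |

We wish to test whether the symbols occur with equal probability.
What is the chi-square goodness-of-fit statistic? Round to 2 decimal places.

Under H₀ each category has probability 1/7, so each expected count is 168/7 = 24.
symbol 1: (28 − 24)²/24 = 16/24 = 0.667
symbol 2: (16 − 24)²/24 = 64/24 = 2.667
symbol 3: (23 − 24)²/24 = 1/24 = 0.042
symbol 4: (29 − 24)²/24 = 25/24 = 1.042
symbol 5: (32 − 24)²/24 = 64/24 = 2.667
symbol 6: (19 − 24)²/24 = 25/24 = 1.042
symbol 7: (21 − 24)²/24 = 9/24 = 0.375
Sum = 8.50

8.50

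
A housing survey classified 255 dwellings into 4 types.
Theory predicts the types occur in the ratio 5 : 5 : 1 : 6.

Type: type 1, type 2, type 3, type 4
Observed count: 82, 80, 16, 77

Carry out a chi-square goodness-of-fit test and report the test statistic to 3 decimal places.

Ratio total = 17. Expected counts: 255×5/17 = 75, 255×5/17 = 75, 255×1/17 = 15, 255×6/17 = 90.
χ² = (82−75)²/75 + (80−75)²/75 + (16−15)²/15 + (77−90)²/90
   = 0.6533 + 0.3333 + 0.0667 + 1.8778
Sum = 2.931

2.931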